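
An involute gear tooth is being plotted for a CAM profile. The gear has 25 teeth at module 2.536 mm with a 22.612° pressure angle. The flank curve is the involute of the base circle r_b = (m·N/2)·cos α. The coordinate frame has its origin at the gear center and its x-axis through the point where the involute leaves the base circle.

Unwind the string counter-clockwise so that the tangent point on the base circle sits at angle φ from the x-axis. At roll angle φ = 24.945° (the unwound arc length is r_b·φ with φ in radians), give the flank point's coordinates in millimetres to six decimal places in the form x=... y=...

pitch radius r_p = m·N/2 = 2.536·25/2 = 31.700000
base radius r_b = r_p·cos α = 31.700000·cos 22.612° = 29.263212
roll angle φ = 24.945° = 0.43537238 rad
x = r_b·(cos φ + φ·sin φ) = 29.263212·(0.90671305 + 0.43537238·0.42174807) = 31.906573
y = r_b·(sin φ − φ·cos φ) = 29.263212·(0.42174807 − 0.43537238·0.90671305) = 0.789821

x=31.906573 y=0.789821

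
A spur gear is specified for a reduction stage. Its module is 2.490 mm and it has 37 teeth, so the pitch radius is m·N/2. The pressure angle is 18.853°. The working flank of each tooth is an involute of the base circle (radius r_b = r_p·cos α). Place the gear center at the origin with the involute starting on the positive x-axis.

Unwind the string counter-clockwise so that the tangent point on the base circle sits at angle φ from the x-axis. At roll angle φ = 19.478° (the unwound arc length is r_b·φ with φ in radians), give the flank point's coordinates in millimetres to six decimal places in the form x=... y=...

pitch radius r_p = m·N/2 = 2.490·37/2 = 46.065000
base radius r_b = r_p·cos α = 46.065000·cos 18.853° = 43.593647
roll angle φ = 19.478° = 0.33995523 rad
x = r_b·(cos φ + φ·sin φ) = 43.593647·(0.94276959 + 0.33995523·0.33344489) = 46.040381
y = r_b·(sin φ − φ·cos φ) = 43.593647·(0.33344489 − 0.33995523·0.94276959) = 0.564339

x=46.040381 y=0.564339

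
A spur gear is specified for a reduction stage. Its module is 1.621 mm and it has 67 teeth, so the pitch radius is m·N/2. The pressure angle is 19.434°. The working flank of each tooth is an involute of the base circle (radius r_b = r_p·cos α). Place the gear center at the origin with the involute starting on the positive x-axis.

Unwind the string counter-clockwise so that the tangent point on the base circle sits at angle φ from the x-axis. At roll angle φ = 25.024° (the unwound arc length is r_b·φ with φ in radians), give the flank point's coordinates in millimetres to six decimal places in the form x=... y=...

x=55.863275 y=1.395164

pitch radius r_p = m·N/2 = 1.621·67/2 = 54.303500
base radius r_b = r_p·cos α = 54.303500·cos 19.434° = 51.209579
roll angle φ = 25.024° = 0.43675119 rad
x = r_b·(cos φ + φ·sin φ) = 51.209579·(0.90613068 + 0.43675119·0.42299786) = 55.863275
y = r_b·(sin φ − φ·cos φ) = 51.209579·(0.42299786 − 0.43675119·0.90613068) = 1.395164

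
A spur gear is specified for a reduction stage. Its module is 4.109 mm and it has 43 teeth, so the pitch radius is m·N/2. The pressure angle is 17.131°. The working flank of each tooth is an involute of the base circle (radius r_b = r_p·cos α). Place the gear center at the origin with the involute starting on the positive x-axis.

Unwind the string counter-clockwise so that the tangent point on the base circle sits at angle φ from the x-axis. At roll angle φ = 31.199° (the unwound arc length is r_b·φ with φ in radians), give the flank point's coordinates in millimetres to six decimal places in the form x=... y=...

pitch radius r_p = m·N/2 = 4.109·43/2 = 88.343500
base radius r_b = r_p·cos α = 88.343500·cos 17.131° = 84.424033
roll angle φ = 31.199° = 0.54452527 rad
x = r_b·(cos φ + φ·sin φ) = 84.424033·(0.85537330 + 0.54452527·0.51801208) = 96.027608
y = r_b·(sin φ − φ·cos φ) = 84.424033·(0.51801208 − 0.54452527·0.85537330) = 4.410286

x=96.027608 y=4.410286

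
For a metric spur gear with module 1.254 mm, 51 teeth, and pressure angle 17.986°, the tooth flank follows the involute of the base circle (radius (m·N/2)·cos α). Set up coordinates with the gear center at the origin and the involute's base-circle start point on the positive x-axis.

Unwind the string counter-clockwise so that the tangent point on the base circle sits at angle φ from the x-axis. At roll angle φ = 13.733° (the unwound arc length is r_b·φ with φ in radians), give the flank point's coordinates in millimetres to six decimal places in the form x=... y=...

x=31.275483 y=0.138800

pitch radius r_p = m·N/2 = 1.254·51/2 = 31.977000
base radius r_b = r_p·cos α = 31.977000·cos 17.986° = 30.414348
roll angle φ = 13.733° = 0.23968607 rad
x = r_b·(cos φ + φ·sin φ) = 30.414348·(0.97141255 + 0.23968607·0.23739768) = 31.275483
y = r_b·(sin φ − φ·cos φ) = 30.414348·(0.23739768 − 0.23968607·0.97141255) = 0.138800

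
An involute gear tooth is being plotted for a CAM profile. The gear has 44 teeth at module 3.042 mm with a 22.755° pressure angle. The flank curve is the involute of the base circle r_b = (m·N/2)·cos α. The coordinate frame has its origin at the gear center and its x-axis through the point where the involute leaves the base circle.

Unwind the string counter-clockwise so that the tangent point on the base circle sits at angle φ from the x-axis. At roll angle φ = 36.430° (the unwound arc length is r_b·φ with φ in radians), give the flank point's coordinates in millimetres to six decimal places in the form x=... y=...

x=72.957178 y=5.077150

pitch radius r_p = m·N/2 = 3.042·44/2 = 66.924000
base radius r_b = r_p·cos α = 66.924000·cos 22.755° = 61.715119
roll angle φ = 36.430° = 0.63582345 rad
x = r_b·(cos φ + φ·sin φ) = 61.715119·(0.80458297 + 0.63582345·0.59384025) = 72.957178
y = r_b·(sin φ − φ·cos φ) = 61.715119·(0.59384025 − 0.63582345·0.80458297) = 5.077150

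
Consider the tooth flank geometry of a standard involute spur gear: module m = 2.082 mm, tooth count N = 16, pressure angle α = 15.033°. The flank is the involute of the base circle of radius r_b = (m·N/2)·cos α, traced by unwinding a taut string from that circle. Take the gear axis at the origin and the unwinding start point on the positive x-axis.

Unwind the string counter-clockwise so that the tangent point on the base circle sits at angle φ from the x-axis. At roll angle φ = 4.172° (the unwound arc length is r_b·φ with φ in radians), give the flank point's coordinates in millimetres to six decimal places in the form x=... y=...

x=16.128563 y=0.002069

pitch radius r_p = m·N/2 = 2.082·16/2 = 16.656000
base radius r_b = r_p·cos α = 16.656000·cos 15.033° = 16.085975
roll angle φ = 4.172° = 0.07281514 rad
x = r_b·(cos φ + φ·sin φ) = 16.085975·(0.99735015 + 0.07281514·0.07275081) = 16.128563
y = r_b·(sin φ − φ·cos φ) = 16.085975·(0.07275081 − 0.07281514·0.99735015) = 0.002069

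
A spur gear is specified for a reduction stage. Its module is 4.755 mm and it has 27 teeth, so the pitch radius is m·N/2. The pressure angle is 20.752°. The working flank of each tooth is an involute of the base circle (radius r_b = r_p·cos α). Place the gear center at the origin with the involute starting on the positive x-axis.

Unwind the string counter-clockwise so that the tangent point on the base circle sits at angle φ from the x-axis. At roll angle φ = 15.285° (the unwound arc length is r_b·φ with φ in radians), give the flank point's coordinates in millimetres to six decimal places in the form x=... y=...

x=62.126055 y=0.377195

pitch radius r_p = m·N/2 = 4.755·27/2 = 64.192500
base radius r_b = r_p·cos α = 64.192500·cos 20.752° = 60.027873
roll angle φ = 15.285° = 0.26677358 rad
x = r_b·(cos φ + φ·sin φ) = 60.027873·(0.96462647 + 0.26677358·0.26362052) = 62.126055
y = r_b·(sin φ − φ·cos φ) = 60.027873·(0.26362052 − 0.26677358·0.96462647) = 0.377195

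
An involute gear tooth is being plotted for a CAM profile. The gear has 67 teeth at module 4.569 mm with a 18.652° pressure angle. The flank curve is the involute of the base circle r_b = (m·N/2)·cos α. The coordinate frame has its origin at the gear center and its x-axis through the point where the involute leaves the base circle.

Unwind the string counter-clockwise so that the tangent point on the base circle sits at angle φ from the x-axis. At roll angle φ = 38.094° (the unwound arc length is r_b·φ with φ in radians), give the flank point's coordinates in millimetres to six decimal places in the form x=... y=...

pitch radius r_p = m·N/2 = 4.569·67/2 = 153.061500
base radius r_b = r_p·cos α = 153.061500·cos 18.652° = 145.022487
roll angle φ = 38.094° = 0.66486573 rad
x = r_b·(cos φ + φ·sin φ) = 145.022487·(0.78699963 + 0.66486573·0.61695346) = 173.619594
y = r_b·(sin φ − φ·cos φ) = 145.022487·(0.61695346 − 0.66486573·0.78699963) = 13.589243

x=173.619594 y=13.589243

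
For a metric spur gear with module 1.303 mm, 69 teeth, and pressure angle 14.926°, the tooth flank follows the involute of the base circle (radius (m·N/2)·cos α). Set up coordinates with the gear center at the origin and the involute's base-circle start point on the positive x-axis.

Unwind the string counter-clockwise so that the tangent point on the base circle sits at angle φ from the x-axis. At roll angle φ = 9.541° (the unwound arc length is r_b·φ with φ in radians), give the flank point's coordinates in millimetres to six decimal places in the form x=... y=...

x=44.034809 y=0.066672

pitch radius r_p = m·N/2 = 1.303·69/2 = 44.953500
base radius r_b = r_p·cos α = 44.953500·cos 14.926° = 43.436737
roll angle φ = 9.541° = 0.16652186 rad
x = r_b·(cos φ + φ·sin φ) = 43.436737·(0.98616724 + 0.16652186·0.16575333) = 44.034809
y = r_b·(sin φ − φ·cos φ) = 43.436737·(0.16575333 − 0.16652186·0.98616724) = 0.066672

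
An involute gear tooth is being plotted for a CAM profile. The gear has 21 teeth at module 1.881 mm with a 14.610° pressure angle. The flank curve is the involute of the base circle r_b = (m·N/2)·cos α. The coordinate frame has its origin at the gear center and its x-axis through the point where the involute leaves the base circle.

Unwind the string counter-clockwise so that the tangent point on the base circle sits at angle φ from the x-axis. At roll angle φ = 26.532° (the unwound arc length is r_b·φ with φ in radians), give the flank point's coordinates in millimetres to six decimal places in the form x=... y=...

x=21.052444 y=0.619131

pitch radius r_p = m·N/2 = 1.881·21/2 = 19.750500
base radius r_b = r_p·cos α = 19.750500·cos 14.610° = 19.111871
roll angle φ = 26.532° = 0.46307076 rad
x = r_b·(cos φ + φ·sin φ) = 19.111871·(0.89468502 + 0.46307076·0.44669757) = 21.052444
y = r_b·(sin φ − φ·cos φ) = 19.111871·(0.44669757 − 0.46307076·0.89468502) = 0.619131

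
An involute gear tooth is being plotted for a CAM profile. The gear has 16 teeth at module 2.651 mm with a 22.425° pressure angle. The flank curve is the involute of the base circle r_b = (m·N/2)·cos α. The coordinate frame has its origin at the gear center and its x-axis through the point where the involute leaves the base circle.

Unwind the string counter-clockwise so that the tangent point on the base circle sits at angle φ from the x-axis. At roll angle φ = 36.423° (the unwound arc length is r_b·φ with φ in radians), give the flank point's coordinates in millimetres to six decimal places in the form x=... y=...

x=23.174138 y=1.611889

pitch radius r_p = m·N/2 = 2.651·16/2 = 21.208000
base radius r_b = r_p·cos α = 21.208000·cos 22.425° = 19.604244
roll angle φ = 36.423° = 0.63570127 rad
x = r_b·(cos φ + φ·sin φ) = 19.604244·(0.80465552 + 0.63570127·0.59374194) = 23.174138
y = r_b·(sin φ − φ·cos φ) = 19.604244·(0.59374194 − 0.63570127·0.80465552) = 1.611889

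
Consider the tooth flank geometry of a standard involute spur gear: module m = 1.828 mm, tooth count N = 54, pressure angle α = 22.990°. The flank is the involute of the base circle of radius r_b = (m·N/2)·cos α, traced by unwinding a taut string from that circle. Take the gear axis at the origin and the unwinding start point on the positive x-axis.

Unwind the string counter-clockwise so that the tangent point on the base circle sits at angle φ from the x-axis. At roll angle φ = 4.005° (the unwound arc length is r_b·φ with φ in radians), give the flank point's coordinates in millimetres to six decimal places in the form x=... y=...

x=45.546668 y=0.005170

pitch radius r_p = m·N/2 = 1.828·54/2 = 49.356000
base radius r_b = r_p·cos α = 49.356000·cos 22.990° = 45.435803
roll angle φ = 4.005° = 0.06990044 rad
x = r_b·(cos φ + φ·sin φ) = 45.435803·(0.99755796 + 0.06990044·0.06984353) = 45.546668
y = r_b·(sin φ − φ·cos φ) = 45.435803·(0.06984353 − 0.06990044·0.99755796) = 0.005170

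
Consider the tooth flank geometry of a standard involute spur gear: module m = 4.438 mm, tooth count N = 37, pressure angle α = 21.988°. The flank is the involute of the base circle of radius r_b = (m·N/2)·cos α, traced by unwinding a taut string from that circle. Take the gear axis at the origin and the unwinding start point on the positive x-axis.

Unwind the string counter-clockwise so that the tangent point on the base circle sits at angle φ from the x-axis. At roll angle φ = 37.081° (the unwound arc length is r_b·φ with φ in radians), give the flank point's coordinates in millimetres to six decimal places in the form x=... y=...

pitch radius r_p = m·N/2 = 4.438·37/2 = 82.103000
base radius r_b = r_p·cos α = 82.103000·cos 21.988° = 76.131016
roll angle φ = 37.081° = 0.64718554 rad
x = r_b·(cos φ + φ·sin φ) = 76.131016·(0.79778392 + 0.64718554·0.60294347) = 90.443663
y = r_b·(sin φ − φ·cos φ) = 76.131016·(0.60294347 − 0.64718554·0.79778392) = 6.595173

x=90.443663 y=6.595173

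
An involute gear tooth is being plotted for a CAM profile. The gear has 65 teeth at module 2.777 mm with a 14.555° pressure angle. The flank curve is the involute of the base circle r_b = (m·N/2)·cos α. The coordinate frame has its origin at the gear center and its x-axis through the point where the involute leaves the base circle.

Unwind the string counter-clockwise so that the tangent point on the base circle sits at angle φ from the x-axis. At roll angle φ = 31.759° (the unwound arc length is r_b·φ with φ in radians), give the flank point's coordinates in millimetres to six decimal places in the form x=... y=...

x=99.762620 y=4.808409

pitch radius r_p = m·N/2 = 2.777·65/2 = 90.252500
base radius r_b = r_p·cos α = 90.252500·cos 14.555° = 87.356013
roll angle φ = 31.759° = 0.55429912 rad
x = r_b·(cos φ + φ·sin φ) = 87.356013·(0.85026956 + 0.55429912·0.52634749) = 99.762620
y = r_b·(sin φ − φ·cos φ) = 87.356013·(0.52634749 − 0.55429912·0.85026956) = 4.808409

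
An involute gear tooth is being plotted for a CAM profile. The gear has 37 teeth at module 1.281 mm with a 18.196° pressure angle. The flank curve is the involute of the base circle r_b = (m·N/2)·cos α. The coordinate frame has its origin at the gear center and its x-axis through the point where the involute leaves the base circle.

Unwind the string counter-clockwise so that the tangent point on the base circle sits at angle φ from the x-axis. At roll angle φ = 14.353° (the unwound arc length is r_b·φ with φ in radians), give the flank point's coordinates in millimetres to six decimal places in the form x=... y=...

x=23.208787 y=0.117234

pitch radius r_p = m·N/2 = 1.281·37/2 = 23.698500
base radius r_b = r_p·cos α = 23.698500·cos 18.196° = 22.513429
roll angle φ = 14.353° = 0.25050711 rad
x = r_b·(cos φ + φ·sin φ) = 22.513429·(0.96878684 + 0.25050711·0.24789527) = 23.208787
y = r_b·(sin φ − φ·cos φ) = 22.513429·(0.24789527 − 0.25050711·0.96878684) = 0.117234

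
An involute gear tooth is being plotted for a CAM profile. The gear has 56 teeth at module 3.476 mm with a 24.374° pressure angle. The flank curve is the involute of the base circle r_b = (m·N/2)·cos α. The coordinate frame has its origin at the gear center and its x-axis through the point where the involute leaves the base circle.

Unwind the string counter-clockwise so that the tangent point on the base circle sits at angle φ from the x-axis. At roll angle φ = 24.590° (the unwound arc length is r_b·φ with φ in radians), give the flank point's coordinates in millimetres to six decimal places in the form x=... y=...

x=96.445749 y=2.293298

pitch radius r_p = m·N/2 = 3.476·56/2 = 97.328000
base radius r_b = r_p·cos α = 97.328000·cos 24.374° = 88.653255
roll angle φ = 24.590° = 0.42917646 rad
x = r_b·(cos φ + φ·sin φ) = 88.653255·(0.90930875 + 0.42917646·0.41612209) = 96.445749
y = r_b·(sin φ − φ·cos φ) = 88.653255·(0.41612209 − 0.42917646·0.90930875) = 2.293298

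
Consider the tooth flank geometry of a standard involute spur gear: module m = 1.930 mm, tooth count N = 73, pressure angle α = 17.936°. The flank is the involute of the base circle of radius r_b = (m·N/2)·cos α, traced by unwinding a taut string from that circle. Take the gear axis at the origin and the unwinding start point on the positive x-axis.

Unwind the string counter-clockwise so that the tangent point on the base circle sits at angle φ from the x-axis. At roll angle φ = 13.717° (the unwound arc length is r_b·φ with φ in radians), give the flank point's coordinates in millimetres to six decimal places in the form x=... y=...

x=68.914705 y=0.304797

pitch radius r_p = m·N/2 = 1.930·73/2 = 70.445000
base radius r_b = r_p·cos α = 70.445000·cos 17.936° = 67.021450
roll angle φ = 13.717° = 0.23940681 rad
x = r_b·(cos φ + φ·sin φ) = 67.021450·(0.97147881 + 0.23940681·0.23712640) = 68.914705
y = r_b·(sin φ − φ·cos φ) = 67.021450·(0.23712640 − 0.23940681·0.97147881) = 0.304797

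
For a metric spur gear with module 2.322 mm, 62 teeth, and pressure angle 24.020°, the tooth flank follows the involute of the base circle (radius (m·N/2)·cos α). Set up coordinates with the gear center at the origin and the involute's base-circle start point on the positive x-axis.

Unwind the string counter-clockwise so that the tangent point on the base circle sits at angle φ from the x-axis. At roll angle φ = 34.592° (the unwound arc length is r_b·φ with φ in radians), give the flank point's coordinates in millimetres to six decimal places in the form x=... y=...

pitch radius r_p = m·N/2 = 2.322·62/2 = 71.982000
base radius r_b = r_p·cos α = 71.982000·cos 24.020° = 65.748605
roll angle φ = 34.592° = 0.60374429 rad
x = r_b·(cos φ + φ·sin φ) = 65.748605·(0.82321565 + 0.60374429·0.56772881) = 76.661472
y = r_b·(sin φ − φ·cos φ) = 65.748605·(0.56772881 − 0.60374429·0.82321565) = 4.649548

x=76.661472 y=4.649548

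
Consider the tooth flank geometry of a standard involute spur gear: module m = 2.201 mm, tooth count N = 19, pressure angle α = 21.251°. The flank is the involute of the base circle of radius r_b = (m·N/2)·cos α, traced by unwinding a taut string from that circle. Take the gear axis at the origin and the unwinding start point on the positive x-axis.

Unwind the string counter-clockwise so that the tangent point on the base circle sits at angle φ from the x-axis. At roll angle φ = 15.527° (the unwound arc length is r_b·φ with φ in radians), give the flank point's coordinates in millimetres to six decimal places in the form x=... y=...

pitch radius r_p = m·N/2 = 2.201·19/2 = 20.909500
base radius r_b = r_p·cos α = 20.909500·cos 21.251° = 19.487686
roll angle φ = 15.527° = 0.27099727 rad
x = r_b·(cos φ + φ·sin φ) = 19.487686·(0.96350441 + 0.27099727·0.26769245) = 20.190185
y = r_b·(sin φ − φ·cos φ) = 19.487686·(0.26769245 − 0.27099727·0.96350441) = 0.128334

x=20.190185 y=0.128334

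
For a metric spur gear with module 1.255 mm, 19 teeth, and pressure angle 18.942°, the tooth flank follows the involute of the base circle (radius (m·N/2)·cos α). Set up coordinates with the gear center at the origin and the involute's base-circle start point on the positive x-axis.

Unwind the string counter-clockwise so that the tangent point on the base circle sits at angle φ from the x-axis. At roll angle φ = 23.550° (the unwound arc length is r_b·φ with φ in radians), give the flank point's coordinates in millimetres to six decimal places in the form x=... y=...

x=12.189579 y=0.256636

pitch radius r_p = m·N/2 = 1.255·19/2 = 11.922500
base radius r_b = r_p·cos α = 11.922500·cos 18.942° = 11.276869
roll angle φ = 23.550° = 0.41102504 rad
x = r_b·(cos φ + φ·sin φ) = 11.276869·(0.91671175 + 0.41102504·0.39954920) = 12.189579
y = r_b·(sin φ − φ·cos φ) = 11.276869·(0.39954920 − 0.41102504·0.91671175) = 0.256636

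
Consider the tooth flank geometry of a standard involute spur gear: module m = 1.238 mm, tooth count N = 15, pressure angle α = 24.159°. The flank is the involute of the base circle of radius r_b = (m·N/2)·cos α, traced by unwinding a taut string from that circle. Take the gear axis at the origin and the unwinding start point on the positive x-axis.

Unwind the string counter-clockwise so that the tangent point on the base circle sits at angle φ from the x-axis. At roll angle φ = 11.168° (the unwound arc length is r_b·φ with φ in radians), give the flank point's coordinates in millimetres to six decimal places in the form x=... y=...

x=8.631166 y=0.020833

pitch radius r_p = m·N/2 = 1.238·15/2 = 9.285000
base radius r_b = r_p·cos α = 9.285000·cos 24.159° = 8.471757
roll angle φ = 11.168° = 0.19491837 rad
x = r_b·(cos φ + φ·sin φ) = 8.471757·(0.98106348 + 0.19491837·0.19368645) = 8.631166
y = r_b·(sin φ − φ·cos φ) = 8.471757·(0.19368645 − 0.19491837·0.98106348) = 0.020833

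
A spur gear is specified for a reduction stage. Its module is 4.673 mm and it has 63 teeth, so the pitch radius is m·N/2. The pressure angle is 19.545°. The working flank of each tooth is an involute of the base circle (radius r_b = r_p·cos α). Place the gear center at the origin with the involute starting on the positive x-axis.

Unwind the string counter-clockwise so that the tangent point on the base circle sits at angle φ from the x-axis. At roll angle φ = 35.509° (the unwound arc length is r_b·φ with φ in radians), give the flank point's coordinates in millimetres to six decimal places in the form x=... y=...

x=162.853717 y=10.589727

pitch radius r_p = m·N/2 = 4.673·63/2 = 147.199500
base radius r_b = r_p·cos α = 147.199500·cos 19.545° = 138.717722
roll angle φ = 35.509° = 0.61974896 rad
x = r_b·(cos φ + φ·sin φ) = 138.717722·(0.81402429 + 0.61974896·0.58083083) = 162.853717
y = r_b·(sin φ − φ·cos φ) = 138.717722·(0.58083083 − 0.61974896·0.81402429) = 10.589727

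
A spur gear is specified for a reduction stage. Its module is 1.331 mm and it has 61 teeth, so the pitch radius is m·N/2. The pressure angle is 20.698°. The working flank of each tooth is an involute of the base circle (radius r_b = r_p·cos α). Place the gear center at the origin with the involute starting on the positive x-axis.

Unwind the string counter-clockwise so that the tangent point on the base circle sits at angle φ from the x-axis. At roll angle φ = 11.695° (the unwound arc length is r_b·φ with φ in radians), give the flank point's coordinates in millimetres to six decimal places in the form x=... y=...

x=38.758190 y=0.107202

pitch radius r_p = m·N/2 = 1.331·61/2 = 40.595500
base radius r_b = r_p·cos α = 40.595500·cos 20.698° = 37.975319
roll angle φ = 11.695° = 0.20411626 rad
x = r_b·(cos φ + φ·sin φ) = 37.975319·(0.97924050 + 0.20411626·0.20270184) = 38.758190
y = r_b·(sin φ − φ·cos φ) = 37.975319·(0.20270184 − 0.20411626·0.97924050) = 0.107202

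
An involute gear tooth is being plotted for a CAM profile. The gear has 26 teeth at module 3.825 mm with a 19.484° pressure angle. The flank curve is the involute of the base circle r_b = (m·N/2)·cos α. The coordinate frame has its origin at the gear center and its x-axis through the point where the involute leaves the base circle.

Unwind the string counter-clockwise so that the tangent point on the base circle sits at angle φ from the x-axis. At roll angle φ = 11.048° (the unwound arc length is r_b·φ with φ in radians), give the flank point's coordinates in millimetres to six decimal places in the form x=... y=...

x=47.740875 y=0.111612

pitch radius r_p = m·N/2 = 3.825·26/2 = 49.725000
base radius r_b = r_p·cos α = 49.725000·cos 19.484° = 46.877482
roll angle φ = 11.048° = 0.19282398 rad
x = r_b·(cos φ + φ·sin φ) = 46.877482·(0.98146699 + 0.19282398·0.19163129) = 47.740875
y = r_b·(sin φ − φ·cos φ) = 46.877482·(0.19163129 − 0.19282398·0.98146699) = 0.111612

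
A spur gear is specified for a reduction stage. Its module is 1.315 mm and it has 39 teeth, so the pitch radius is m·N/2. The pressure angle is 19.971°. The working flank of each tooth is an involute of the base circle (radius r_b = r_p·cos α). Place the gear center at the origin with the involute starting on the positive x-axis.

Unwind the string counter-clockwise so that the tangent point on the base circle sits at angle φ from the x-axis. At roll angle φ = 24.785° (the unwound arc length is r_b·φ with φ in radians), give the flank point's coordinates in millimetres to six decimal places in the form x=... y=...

pitch radius r_p = m·N/2 = 1.315·39/2 = 25.642500
base radius r_b = r_p·cos α = 25.642500·cos 19.971° = 24.100504
roll angle φ = 24.785° = 0.43257986 rad
x = r_b·(cos φ + φ·sin φ) = 24.100504·(0.90788726 + 0.43257986·0.41921441) = 26.251015
y = r_b·(sin φ − φ·cos φ) = 24.100504·(0.41921441 − 0.43257986·0.90788726) = 0.638198

x=26.251015 y=0.638198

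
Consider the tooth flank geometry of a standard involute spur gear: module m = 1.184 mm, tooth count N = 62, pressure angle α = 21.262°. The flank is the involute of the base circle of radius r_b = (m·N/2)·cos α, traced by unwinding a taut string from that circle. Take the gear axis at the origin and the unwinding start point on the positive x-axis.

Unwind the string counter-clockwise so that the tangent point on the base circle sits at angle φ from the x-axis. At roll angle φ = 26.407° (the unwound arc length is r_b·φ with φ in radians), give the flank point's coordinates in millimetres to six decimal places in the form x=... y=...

x=37.647926 y=1.092728

pitch radius r_p = m·N/2 = 1.184·62/2 = 36.704000
base radius r_b = r_p·cos α = 36.704000·cos 21.262° = 34.205630
roll angle φ = 26.407° = 0.46088910 rad
x = r_b·(cos φ + φ·sin φ) = 34.205630·(0.89565743 + 0.46088910·0.44474461) = 37.647926
y = r_b·(sin φ − φ·cos φ) = 34.205630·(0.44474461 − 0.46088910·0.89565743) = 1.092728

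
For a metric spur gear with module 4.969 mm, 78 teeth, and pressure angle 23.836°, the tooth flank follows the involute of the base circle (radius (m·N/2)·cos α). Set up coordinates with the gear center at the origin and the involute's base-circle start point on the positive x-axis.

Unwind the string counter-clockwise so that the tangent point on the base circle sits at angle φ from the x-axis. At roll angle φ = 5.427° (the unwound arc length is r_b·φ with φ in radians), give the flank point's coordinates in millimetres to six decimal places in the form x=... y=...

x=178.055164 y=0.050167

pitch radius r_p = m·N/2 = 4.969·78/2 = 193.791000
base radius r_b = r_p·cos α = 193.791000·cos 23.836° = 177.261777
roll angle φ = 5.427° = 0.09471902 rad
x = r_b·(cos φ + φ·sin φ) = 177.261777·(0.99551751 + 0.09471902·0.09457745) = 178.055164
y = r_b·(sin φ − φ·cos φ) = 177.261777·(0.09457745 − 0.09471902·0.99551751) = 0.050167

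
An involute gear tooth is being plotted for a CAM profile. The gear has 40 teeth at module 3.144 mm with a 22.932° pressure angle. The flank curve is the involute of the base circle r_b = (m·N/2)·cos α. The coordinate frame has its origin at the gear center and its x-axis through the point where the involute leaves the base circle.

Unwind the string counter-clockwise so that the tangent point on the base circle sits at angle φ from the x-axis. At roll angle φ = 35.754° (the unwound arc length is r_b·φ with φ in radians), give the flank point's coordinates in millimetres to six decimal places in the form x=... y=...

pitch radius r_p = m·N/2 = 3.144·40/2 = 62.880000
base radius r_b = r_p·cos α = 62.880000·cos 22.932° = 57.910464
roll angle φ = 35.754° = 0.62402502 rad
x = r_b·(cos φ + φ·sin φ) = 57.910464·(0.81153319 + 0.62402502·0.58430632) = 68.111679
y = r_b·(sin φ − φ·cos φ) = 57.910464·(0.58430632 − 0.62402502·0.81153319) = 4.510606

x=68.111679 y=4.510606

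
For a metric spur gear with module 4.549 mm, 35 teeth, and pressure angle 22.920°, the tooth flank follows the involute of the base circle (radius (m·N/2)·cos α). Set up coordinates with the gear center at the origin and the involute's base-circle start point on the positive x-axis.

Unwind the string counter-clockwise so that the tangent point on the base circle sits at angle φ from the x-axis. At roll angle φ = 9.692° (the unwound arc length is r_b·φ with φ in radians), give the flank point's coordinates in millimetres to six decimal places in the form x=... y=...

x=74.363989 y=0.117963

pitch radius r_p = m·N/2 = 4.549·35/2 = 79.607500
base radius r_b = r_p·cos α = 79.607500·cos 22.920° = 73.322450
roll angle φ = 9.692° = 0.16915731 rad
x = r_b·(cos φ + φ·sin φ) = 73.322450·(0.98572699 + 0.16915731·0.16835175) = 74.363989
y = r_b·(sin φ − φ·cos φ) = 73.322450·(0.16835175 − 0.16915731·0.98572699) = 0.117963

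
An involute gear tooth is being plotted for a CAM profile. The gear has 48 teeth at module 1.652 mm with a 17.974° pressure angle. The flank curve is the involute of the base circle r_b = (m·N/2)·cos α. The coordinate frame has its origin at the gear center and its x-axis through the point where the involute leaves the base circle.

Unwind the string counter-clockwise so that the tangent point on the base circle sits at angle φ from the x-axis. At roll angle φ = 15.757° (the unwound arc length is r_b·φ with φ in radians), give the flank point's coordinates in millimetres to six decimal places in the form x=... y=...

x=39.112336 y=0.259499

pitch radius r_p = m·N/2 = 1.652·48/2 = 39.648000
base radius r_b = r_p·cos α = 39.648000·cos 17.974° = 37.713045
roll angle φ = 15.757° = 0.27501153 rad
x = r_b·(cos φ + φ·sin φ) = 37.713045·(0.96242207 + 0.27501153·0.27155803) = 39.112336
y = r_b·(sin φ − φ·cos φ) = 37.713045·(0.27155803 − 0.27501153·0.96242207) = 0.259499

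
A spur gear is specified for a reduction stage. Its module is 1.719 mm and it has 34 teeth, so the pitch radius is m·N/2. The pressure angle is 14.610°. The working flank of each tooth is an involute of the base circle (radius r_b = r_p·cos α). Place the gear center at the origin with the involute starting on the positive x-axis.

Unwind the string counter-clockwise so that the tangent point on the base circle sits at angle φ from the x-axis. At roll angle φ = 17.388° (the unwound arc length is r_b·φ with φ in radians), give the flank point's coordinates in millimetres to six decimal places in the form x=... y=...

pitch radius r_p = m·N/2 = 1.719·34/2 = 29.223000
base radius r_b = r_p·cos α = 29.223000·cos 14.610° = 28.278079
roll angle φ = 17.388° = 0.30347785 rad
x = r_b·(cos φ + φ·sin φ) = 28.278079·(0.95430294 + 0.30347785·0.29884093) = 29.550438
y = r_b·(sin φ − φ·cos φ) = 28.278079·(0.29884093 − 0.30347785·0.95430294) = 0.261039

x=29.550438 y=0.261039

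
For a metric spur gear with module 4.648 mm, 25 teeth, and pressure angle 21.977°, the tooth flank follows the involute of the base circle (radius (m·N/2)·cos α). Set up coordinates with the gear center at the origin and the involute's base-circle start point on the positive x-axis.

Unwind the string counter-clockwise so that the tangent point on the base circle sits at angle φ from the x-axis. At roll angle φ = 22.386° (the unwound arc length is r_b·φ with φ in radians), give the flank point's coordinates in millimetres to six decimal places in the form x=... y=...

x=57.834849 y=1.054893

pitch radius r_p = m·N/2 = 4.648·25/2 = 58.100000
base radius r_b = r_p·cos α = 58.100000·cos 21.977° = 53.878114
roll angle φ = 22.386° = 0.39070941 rad
x = r_b·(cos φ + φ·sin φ) = 53.878114·(0.92463912 + 0.39070941·0.38084446) = 57.834849
y = r_b·(sin φ − φ·cos φ) = 53.878114·(0.38084446 − 0.39070941·0.92463912) = 1.054893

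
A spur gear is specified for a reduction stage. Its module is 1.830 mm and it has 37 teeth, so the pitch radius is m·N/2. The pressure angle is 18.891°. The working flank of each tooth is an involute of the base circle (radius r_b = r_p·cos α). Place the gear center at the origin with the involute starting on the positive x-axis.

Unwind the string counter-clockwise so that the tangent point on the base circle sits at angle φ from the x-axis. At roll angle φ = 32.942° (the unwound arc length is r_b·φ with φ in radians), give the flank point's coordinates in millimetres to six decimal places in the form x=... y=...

x=36.896103 y=1.962965

pitch radius r_p = m·N/2 = 1.830·37/2 = 33.855000
base radius r_b = r_p·cos α = 33.855000·cos 18.891° = 32.031442
roll angle φ = 32.942° = 0.57494636 rad
x = r_b·(cos φ + φ·sin φ) = 32.031442·(0.83922147 + 0.57494636·0.54378978) = 36.896103
y = r_b·(sin φ − φ·cos φ) = 32.031442·(0.54378978 − 0.57494636·0.83922147) = 1.962965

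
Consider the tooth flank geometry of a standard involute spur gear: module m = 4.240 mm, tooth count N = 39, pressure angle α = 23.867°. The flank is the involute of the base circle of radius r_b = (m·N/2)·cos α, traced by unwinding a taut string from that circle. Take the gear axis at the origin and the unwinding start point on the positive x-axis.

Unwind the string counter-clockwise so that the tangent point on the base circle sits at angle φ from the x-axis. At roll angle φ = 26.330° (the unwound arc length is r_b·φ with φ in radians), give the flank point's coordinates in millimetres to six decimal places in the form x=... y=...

pitch radius r_p = m·N/2 = 4.240·39/2 = 82.680000
base radius r_b = r_p·cos α = 82.680000·cos 23.867° = 75.609797
roll angle φ = 26.330° = 0.45954519 rad
x = r_b·(cos φ + φ·sin φ) = 75.609797·(0.89625432 + 0.45954519·0.44354053) = 83.176919
y = r_b·(sin φ − φ·cos φ) = 75.609797·(0.44354053 − 0.45954519·0.89625432) = 2.394651

x=83.176919 y=2.394651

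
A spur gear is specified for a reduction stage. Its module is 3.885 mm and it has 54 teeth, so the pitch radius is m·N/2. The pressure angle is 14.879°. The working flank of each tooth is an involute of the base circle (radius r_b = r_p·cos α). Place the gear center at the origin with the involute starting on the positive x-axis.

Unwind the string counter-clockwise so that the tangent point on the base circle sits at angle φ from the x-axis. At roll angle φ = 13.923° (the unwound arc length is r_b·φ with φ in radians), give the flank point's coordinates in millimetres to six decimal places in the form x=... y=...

pitch radius r_p = m·N/2 = 3.885·54/2 = 104.895000
base radius r_b = r_p·cos α = 104.895000·cos 14.879° = 101.377898
roll angle φ = 13.923° = 0.24300219 rad
x = r_b·(cos φ + φ·sin φ) = 101.377898·(0.97061997 + 0.24300219·0.24061769) = 104.327041
y = r_b·(sin φ − φ·cos φ) = 101.377898·(0.24061769 − 0.24300219·0.97061997) = 0.482043

x=104.327041 y=0.482043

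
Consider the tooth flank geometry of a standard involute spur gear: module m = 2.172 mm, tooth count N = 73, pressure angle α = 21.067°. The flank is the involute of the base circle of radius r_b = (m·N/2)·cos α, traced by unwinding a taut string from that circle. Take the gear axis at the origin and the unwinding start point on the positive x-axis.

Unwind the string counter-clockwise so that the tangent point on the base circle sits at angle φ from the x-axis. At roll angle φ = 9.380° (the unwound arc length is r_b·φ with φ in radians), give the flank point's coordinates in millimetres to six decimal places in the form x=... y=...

pitch radius r_p = m·N/2 = 2.172·73/2 = 79.278000
base radius r_b = r_p·cos α = 79.278000·cos 21.067° = 73.979116
roll angle φ = 9.380° = 0.16371188 rad
x = r_b·(cos φ + φ·sin φ) = 73.979116·(0.98662911 + 0.16371188·0.16298157) = 74.963862
y = r_b·(sin φ − φ·cos φ) = 73.979116·(0.16298157 − 0.16371188·0.98662911) = 0.107911

x=74.963862 y=0.107911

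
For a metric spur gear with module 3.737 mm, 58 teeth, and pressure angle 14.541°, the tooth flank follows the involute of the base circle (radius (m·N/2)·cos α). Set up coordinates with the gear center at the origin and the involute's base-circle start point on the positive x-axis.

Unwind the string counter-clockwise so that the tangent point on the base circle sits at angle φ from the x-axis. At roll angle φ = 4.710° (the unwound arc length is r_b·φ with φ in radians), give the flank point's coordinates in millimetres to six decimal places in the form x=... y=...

x=105.255467 y=0.019412

pitch radius r_p = m·N/2 = 3.737·58/2 = 108.373000
base radius r_b = r_p·cos α = 108.373000·cos 14.541° = 104.901620
roll angle φ = 4.710° = 0.08220501 rad
x = r_b·(cos φ + φ·sin φ) = 104.901620·(0.99662307 + 0.08220501·0.08211245) = 105.255467
y = r_b·(sin φ − φ·cos φ) = 104.901620·(0.08211245 − 0.08220501·0.99662307) = 0.019412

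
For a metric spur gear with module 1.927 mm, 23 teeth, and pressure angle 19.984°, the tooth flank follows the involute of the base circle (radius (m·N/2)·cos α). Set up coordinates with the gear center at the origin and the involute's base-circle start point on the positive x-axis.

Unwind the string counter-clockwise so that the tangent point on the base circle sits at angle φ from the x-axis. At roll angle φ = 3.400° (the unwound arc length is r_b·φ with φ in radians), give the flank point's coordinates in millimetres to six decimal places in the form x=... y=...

x=20.862810 y=0.001450

pitch radius r_p = m·N/2 = 1.927·23/2 = 22.160500
base radius r_b = r_p·cos α = 22.160500·cos 19.984° = 20.826174
roll angle φ = 3.400° = 0.05934119 rad
x = r_b·(cos φ + φ·sin φ) = 20.826174·(0.99823983 + 0.05934119·0.05930637) = 20.862810
y = r_b·(sin φ − φ·cos φ) = 20.826174·(0.05930637 − 0.05934119·0.99823983) = 0.001450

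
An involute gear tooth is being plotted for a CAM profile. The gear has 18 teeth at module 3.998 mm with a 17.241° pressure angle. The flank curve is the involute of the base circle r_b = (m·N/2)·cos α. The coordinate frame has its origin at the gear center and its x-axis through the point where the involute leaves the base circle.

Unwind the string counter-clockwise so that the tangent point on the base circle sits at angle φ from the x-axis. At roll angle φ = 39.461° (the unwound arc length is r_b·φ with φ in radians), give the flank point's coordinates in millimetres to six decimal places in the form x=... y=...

x=41.574271 y=3.567731

pitch radius r_p = m·N/2 = 3.998·18/2 = 35.982000
base radius r_b = r_p·cos α = 35.982000·cos 17.241° = 34.365203
roll angle φ = 39.461° = 0.68872438 rad
x = r_b·(cos φ + φ·sin φ) = 34.365203·(0.77205737 + 0.68872438·0.63555284) = 41.574271
y = r_b·(sin φ − φ·cos φ) = 34.365203·(0.63555284 − 0.68872438·0.77205737) = 3.567731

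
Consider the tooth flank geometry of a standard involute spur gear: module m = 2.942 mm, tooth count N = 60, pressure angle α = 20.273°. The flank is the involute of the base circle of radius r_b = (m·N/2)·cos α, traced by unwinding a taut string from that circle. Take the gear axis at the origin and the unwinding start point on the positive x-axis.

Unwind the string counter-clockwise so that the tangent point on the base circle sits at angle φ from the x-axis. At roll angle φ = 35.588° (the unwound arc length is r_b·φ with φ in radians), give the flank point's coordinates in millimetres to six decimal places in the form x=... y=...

x=97.255488 y=6.361567

pitch radius r_p = m·N/2 = 2.942·60/2 = 88.260000
base radius r_b = r_p·cos α = 88.260000·cos 20.273° = 82.792498
roll angle φ = 35.588° = 0.62112777 rad
x = r_b·(cos φ + φ·sin φ) = 82.792498·(0.81322266 + 0.62112777·0.58195266) = 97.255488
y = r_b·(sin φ − φ·cos φ) = 82.792498·(0.58195266 − 0.62112777·0.81322266) = 6.361567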